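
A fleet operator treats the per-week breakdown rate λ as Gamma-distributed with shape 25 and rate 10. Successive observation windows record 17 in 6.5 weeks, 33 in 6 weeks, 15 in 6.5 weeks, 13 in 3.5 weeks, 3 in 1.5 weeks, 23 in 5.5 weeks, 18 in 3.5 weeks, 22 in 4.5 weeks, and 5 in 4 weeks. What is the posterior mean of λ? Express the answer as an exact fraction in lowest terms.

348/103

Total count: 17 + 33 + 15 + 13 + 3 + 23 + 18 + 22 + 5 = 149.
Total exposure: 6.5 + 6 + 6.5 + 3.5 + 1.5 + 5.5 + 3.5 + 4.5 + 4 = 41.5 weeks.
Gamma(α, β) with Poisson data over total exposure Σt gives posterior Gamma(α+Σx, β+Σt) = Gamma(174, 103/2).
Posterior mean = α'/β' = 174/(103/2) = 348/103.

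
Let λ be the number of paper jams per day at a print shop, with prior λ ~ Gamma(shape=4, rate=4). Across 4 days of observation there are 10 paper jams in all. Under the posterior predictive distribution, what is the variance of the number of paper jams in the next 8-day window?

Total count 10 over total exposure 4 days.
Conjugate update: add total count to the shape and total exposure to the rate, giving Gamma(14, 8).
The posterior predictive for a window of length T is Negative Binomial with variance T·α'·(β'+T)/β'² = 8·14·16/64 = 28.

28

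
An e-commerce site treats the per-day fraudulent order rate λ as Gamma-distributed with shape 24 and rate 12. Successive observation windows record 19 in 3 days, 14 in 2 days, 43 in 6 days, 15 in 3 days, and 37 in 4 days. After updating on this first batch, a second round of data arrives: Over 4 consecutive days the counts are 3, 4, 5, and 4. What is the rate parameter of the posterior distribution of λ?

Total count: 19 + 14 + 43 + 15 + 37 = 128.
Total exposure: 3 + 2 + 6 + 3 + 4 = 18 days.
After the first batch: Gamma(24 + 128, 12 + 18) = Gamma(152, 30).
Total count: 3 + 4 + 5 + 4 = 16.
Total exposure: 4 days.
After the second batch: Gamma(152 + 16, 30 + 4) = Gamma(168, 34).

34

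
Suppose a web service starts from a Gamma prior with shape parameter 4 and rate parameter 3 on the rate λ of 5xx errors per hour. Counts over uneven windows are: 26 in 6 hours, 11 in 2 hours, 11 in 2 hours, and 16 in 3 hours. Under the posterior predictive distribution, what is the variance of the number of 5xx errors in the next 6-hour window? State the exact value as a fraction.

561/16

Total count: 26 + 11 + 11 + 16 = 64.
Total exposure: 6 + 2 + 2 + 3 = 13 hours.
By Gamma–Poisson conjugacy, the posterior is Gamma(α + Σx, β + Σt) = Gamma(4 + 64, 3 + 13) = Gamma(68, 16).
The posterior predictive for a window of length T is Negative Binomial with variance T·α'·(β'+T)/β'² = 6·68·22/256 = 561/16.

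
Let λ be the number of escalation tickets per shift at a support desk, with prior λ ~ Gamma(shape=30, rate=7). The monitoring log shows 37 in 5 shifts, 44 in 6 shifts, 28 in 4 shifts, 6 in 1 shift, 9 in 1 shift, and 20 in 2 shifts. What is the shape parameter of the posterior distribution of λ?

174

Total count: 37 + 44 + 28 + 6 + 9 + 20 = 144.
Total exposure: 5 + 6 + 4 + 1 + 1 + 2 = 19 shifts.
The Gamma prior is conjugate for the Poisson rate, so λ | data ~ Gamma(30+144, 7+19) = Gamma(174, 26).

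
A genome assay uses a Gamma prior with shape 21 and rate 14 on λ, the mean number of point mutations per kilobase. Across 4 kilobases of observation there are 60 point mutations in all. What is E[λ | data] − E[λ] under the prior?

Total count 60 over total exposure 4 kilobases.
The Gamma prior is conjugate for the Poisson rate, so λ | data ~ Gamma(21+60, 14+4) = Gamma(81, 18).
Posterior mean = 81/18 = 9/2; prior mean = 21/14 = 3/2. Difference = 9/2 − 3/2 = 3.

3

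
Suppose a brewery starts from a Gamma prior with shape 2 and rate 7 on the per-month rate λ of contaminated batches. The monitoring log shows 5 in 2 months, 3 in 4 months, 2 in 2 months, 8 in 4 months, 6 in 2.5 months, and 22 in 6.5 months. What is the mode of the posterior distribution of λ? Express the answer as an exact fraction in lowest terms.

47/28

Total count: 5 + 3 + 2 + 8 + 6 + 22 = 46.
Total exposure: 2 + 4 + 2 + 4 + 2.5 + 6.5 = 21 months.
Posterior: α' = 2 + 46 = 48, β' = 7 + 21 = 28.
Posterior mode = (α'−1)/β' = 47/28.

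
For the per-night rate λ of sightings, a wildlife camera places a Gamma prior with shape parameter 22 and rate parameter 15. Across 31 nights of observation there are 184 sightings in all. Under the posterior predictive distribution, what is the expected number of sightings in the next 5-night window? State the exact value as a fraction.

515/23

Total count 184 over total exposure 31 nights.
Conjugate update: add total count to the shape and total exposure to the rate, giving Gamma(206, 46).
Predictive mean over a 5-night window = T·E[λ|data] = 5·206/46 = 515/23.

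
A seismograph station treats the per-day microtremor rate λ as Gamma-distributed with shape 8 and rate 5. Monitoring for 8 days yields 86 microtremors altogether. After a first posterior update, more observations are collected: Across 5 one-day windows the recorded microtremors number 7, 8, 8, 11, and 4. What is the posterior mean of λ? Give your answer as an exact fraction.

22/3

Total count 86 over total exposure 8 days.
After the first batch: Gamma(8 + 86, 5 + 8) = Gamma(94, 13).
Total count: 7 + 8 + 8 + 11 + 4 = 38.
Total exposure: 5 days.
After the second batch: Gamma(94 + 38, 13 + 5) = Gamma(132, 18).
Posterior mean = α'/β' = 132/18 = 22/3.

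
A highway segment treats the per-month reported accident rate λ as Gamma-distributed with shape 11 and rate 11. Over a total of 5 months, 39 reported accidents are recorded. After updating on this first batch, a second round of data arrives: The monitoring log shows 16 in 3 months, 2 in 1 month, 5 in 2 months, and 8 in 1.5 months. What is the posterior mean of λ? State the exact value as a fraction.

162/47

Total count 39 over total exposure 5 months.
After the first batch: Gamma(11 + 39, 11 + 5) = Gamma(50, 16).
Total count: 16 + 2 + 5 + 8 = 31.
Total exposure: 3 + 1 + 2 + 1.5 = 7.5 months.
After the second batch: Gamma(50 + 31, 16 + 7.5) = Gamma(81, 47/2).
Posterior mean = α'/β' = 81/(47/2) = 162/47.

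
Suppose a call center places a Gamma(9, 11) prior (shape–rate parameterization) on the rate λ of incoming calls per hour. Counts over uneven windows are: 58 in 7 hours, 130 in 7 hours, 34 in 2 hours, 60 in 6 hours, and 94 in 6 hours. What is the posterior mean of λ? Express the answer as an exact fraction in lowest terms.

Total count: 58 + 130 + 34 + 60 + 94 = 376.
Total exposure: 7 + 7 + 2 + 6 + 6 = 28 hours.
Posterior: α' = 9 + 376 = 385, β' = 11 + 28 = 39.
Posterior mean = α'/β' = 385/39.

385/39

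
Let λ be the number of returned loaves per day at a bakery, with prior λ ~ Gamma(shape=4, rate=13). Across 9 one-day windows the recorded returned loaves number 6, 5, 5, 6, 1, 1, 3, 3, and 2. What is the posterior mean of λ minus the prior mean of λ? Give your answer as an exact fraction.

Total count: 6 + 5 + 5 + 6 + 1 + 1 + 3 + 3 + 2 = 32.
Total exposure: 9 days.
By Gamma–Poisson conjugacy, the posterior is Gamma(α + Σx, β + Σt) = Gamma(4 + 32, 13 + 9) = Gamma(36, 22).
Posterior mean = 36/22 = 18/11; prior mean = 4/13 = 4/13. Difference = 18/11 − 4/13 = 190/143.

190/143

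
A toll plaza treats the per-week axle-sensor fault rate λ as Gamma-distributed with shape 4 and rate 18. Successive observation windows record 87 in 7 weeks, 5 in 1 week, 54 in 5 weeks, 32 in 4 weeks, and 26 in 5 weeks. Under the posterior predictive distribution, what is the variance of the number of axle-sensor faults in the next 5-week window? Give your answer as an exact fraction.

117/4

Total count: 87 + 5 + 54 + 32 + 26 = 204.
Total exposure: 7 + 1 + 5 + 4 + 5 = 22 weeks.
By Gamma–Poisson conjugacy, the posterior is Gamma(α + Σx, β + Σt) = Gamma(4 + 204, 18 + 22) = Gamma(208, 40).
The posterior predictive for a window of length T is Negative Binomial with variance T·α'·(β'+T)/β'² = 5·208·45/1600 = 117/4.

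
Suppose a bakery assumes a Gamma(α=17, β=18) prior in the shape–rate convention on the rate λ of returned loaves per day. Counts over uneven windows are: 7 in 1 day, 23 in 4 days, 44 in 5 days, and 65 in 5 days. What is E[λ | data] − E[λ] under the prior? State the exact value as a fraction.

Total count: 7 + 23 + 44 + 65 = 139.
Total exposure: 1 + 4 + 5 + 5 = 15 days.
By Gamma–Poisson conjugacy, the posterior is Gamma(α + Σx, β + Σt) = Gamma(17 + 139, 18 + 15) = Gamma(156, 33).
Posterior mean = 156/33 = 52/11; prior mean = 17/18 = 17/18. Difference = 52/11 − 17/18 = 749/198.

749/198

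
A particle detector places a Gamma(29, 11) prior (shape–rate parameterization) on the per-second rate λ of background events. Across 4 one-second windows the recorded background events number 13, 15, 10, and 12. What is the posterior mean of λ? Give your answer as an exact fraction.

79/15

Total count: 13 + 15 + 10 + 12 = 50.
Total exposure: 4 seconds.
By Gamma–Poisson conjugacy, the posterior is Gamma(α + Σx, β + Σt) = Gamma(29 + 50, 11 + 4) = Gamma(79, 15).
Posterior mean = α'/β' = 79/15.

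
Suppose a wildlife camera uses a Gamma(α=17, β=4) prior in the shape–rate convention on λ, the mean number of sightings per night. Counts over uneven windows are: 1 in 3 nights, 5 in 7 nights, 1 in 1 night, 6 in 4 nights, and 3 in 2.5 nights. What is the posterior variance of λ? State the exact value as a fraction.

132/1849

Total count: 1 + 5 + 1 + 6 + 3 = 16.
Total exposure: 3 + 7 + 1 + 4 + 2.5 = 17.5 nights.
Conjugate update: add total count to the shape and total exposure to the rate, giving Gamma(33, 43/2).
Posterior variance = α'/β'² = 33/(1849/4) = 132/1849.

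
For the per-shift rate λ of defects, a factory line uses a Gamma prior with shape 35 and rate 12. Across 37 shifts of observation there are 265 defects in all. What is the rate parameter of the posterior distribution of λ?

49

Total count 265 over total exposure 37 shifts.
Conjugate update: add total count to the shape and total exposure to the rate, giving Gamma(300, 49).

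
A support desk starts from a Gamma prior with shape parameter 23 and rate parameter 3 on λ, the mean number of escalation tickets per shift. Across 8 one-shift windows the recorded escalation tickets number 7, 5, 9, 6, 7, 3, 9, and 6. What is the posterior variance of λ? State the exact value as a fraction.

Total count: 7 + 5 + 9 + 6 + 7 + 3 + 9 + 6 = 52.
Total exposure: 8 shifts.
Posterior: α' = 23 + 52 = 75, β' = 3 + 8 = 11.
Posterior variance = α'/β'² = 75/121.

75/121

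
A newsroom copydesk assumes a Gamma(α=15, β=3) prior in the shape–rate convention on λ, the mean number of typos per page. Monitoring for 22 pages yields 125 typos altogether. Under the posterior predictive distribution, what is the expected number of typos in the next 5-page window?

Total count 125 over total exposure 22 pages.
Conjugate update: add total count to the shape and total exposure to the rate, giving Gamma(140, 25).
Predictive mean over a 5-page window = T·E[λ|data] = 5·140/25 = 28.

28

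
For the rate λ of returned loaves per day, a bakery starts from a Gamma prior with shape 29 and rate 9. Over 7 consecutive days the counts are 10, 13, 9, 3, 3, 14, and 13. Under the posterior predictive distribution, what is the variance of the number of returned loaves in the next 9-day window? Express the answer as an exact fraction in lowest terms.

10575/128

Total count: 10 + 13 + 9 + 3 + 3 + 14 + 13 = 65.
Total exposure: 7 days.
Conjugate update: add total count to the shape and total exposure to the rate, giving Gamma(94, 16).
The posterior predictive for a window of length T is Negative Binomial with variance T·α'·(β'+T)/β'² = 9·94·25/256 = 10575/128.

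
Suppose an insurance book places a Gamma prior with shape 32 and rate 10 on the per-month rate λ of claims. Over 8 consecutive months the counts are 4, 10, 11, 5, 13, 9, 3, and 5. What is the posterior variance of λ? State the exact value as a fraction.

23/81

Total count: 4 + 10 + 11 + 5 + 13 + 9 + 3 + 5 = 60.
Total exposure: 8 months.
By Gamma–Poisson conjugacy, the posterior is Gamma(α + Σx, β + Σt) = Gamma(32 + 60, 10 + 8) = Gamma(92, 18).
Posterior variance = α'/β'² = 92/324 = 23/81.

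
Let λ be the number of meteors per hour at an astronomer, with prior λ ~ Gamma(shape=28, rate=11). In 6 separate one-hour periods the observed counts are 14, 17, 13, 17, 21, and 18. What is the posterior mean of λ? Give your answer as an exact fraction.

128/17

Total count: 14 + 17 + 13 + 17 + 21 + 18 = 100.
Total exposure: 6 hours.
Conjugate update: add total count to the shape and total exposure to the rate, giving Gamma(128, 17).
Posterior mean = α'/β' = 128/17.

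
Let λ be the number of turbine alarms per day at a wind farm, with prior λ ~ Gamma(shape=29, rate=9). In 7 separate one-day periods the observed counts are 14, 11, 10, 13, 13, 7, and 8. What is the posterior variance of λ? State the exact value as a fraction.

Total count: 14 + 11 + 10 + 13 + 13 + 7 + 8 = 76.
Total exposure: 7 days.
Posterior: α' = 29 + 76 = 105, β' = 9 + 7 = 16.
Posterior variance = α'/β'² = 105/256.

105/256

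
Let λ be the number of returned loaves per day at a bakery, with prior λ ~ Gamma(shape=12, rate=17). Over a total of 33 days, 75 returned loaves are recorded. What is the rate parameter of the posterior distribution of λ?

50

Total count 75 over total exposure 33 days.
Posterior: α' = 12 + 75 = 87, β' = 17 + 33 = 50.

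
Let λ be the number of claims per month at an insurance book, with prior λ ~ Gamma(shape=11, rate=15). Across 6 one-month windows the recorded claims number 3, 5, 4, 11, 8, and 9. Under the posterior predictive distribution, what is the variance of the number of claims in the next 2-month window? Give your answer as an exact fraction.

Total count: 3 + 5 + 4 + 11 + 8 + 9 = 40.
Total exposure: 6 months.
Posterior: α' = 11 + 40 = 51, β' = 15 + 6 = 21.
The posterior predictive for a window of length T is Negative Binomial with variance T·α'·(β'+T)/β'² = 2·51·23/441 = 782/147.

782/147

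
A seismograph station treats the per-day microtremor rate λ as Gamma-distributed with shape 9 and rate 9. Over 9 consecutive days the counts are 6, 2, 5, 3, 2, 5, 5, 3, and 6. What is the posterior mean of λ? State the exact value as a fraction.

23/9

Total count: 6 + 2 + 5 + 3 + 2 + 5 + 5 + 3 + 6 = 37.
Total exposure: 9 days.
By Gamma–Poisson conjugacy, the posterior is Gamma(α + Σx, β + Σt) = Gamma(9 + 37, 9 + 9) = Gamma(46, 18).
Posterior mean = α'/β' = 46/18 = 23/9.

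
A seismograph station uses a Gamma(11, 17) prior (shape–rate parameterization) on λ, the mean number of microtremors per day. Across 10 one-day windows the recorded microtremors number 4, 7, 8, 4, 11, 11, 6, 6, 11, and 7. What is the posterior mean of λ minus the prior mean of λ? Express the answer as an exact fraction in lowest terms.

Total count: 4 + 7 + 8 + 4 + 11 + 11 + 6 + 6 + 11 + 7 = 75.
Total exposure: 10 days.
By Gamma–Poisson conjugacy, the posterior is Gamma(α + Σx, β + Σt) = Gamma(11 + 75, 17 + 10) = Gamma(86, 27).
Posterior mean = 86/27 = 86/27; prior mean = 11/17 = 11/17. Difference = 86/27 − 11/17 = 1165/459.

1165/459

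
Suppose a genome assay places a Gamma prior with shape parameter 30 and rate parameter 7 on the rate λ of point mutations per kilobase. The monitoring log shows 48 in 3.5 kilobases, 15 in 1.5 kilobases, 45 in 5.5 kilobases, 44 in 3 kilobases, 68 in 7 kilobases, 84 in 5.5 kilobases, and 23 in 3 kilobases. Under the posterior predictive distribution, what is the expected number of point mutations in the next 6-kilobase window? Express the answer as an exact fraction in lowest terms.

119/2

Total count: 48 + 15 + 45 + 44 + 68 + 84 + 23 = 327.
Total exposure: 3.5 + 1.5 + 5.5 + 3 + 7 + 5.5 + 3 = 29 kilobases.
Gamma(α, β) with Poisson data over total exposure Σt gives posterior Gamma(α+Σx, β+Σt) = Gamma(357, 36).
Predictive mean over a 6-kilobase window = T·E[λ|data] = 6·357/36 = 119/2.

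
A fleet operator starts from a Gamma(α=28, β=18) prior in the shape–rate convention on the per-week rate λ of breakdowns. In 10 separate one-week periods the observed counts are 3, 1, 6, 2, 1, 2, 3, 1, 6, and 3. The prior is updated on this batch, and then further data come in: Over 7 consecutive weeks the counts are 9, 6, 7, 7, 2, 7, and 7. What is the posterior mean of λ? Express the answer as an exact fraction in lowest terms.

Total count: 3 + 1 + 6 + 2 + 1 + 2 + 3 + 1 + 6 + 3 = 28.
Total exposure: 10 weeks.
After the first batch: Gamma(28 + 28, 18 + 10) = Gamma(56, 28).
Total count: 9 + 6 + 7 + 7 + 2 + 7 + 7 = 45.
Total exposure: 7 weeks.
After the second batch: Gamma(56 + 45, 28 + 7) = Gamma(101, 35).
Posterior mean = α'/β' = 101/35.

101/35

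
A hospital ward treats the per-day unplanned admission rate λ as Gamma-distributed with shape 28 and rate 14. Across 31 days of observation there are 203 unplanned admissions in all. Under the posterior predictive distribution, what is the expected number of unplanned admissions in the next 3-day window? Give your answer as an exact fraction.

77/5

Total count 203 over total exposure 31 days.
The Gamma prior is conjugate for the Poisson rate, so λ | data ~ Gamma(28+203, 14+31) = Gamma(231, 45).
Predictive mean over a 3-day window = T·E[λ|data] = 3·231/45 = 77/5.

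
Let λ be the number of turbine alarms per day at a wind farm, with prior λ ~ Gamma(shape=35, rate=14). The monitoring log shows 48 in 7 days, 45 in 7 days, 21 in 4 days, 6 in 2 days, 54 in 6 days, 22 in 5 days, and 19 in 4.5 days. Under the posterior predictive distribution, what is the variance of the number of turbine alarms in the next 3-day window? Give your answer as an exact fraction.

Total count: 48 + 45 + 21 + 6 + 54 + 22 + 19 = 215.
Total exposure: 7 + 7 + 4 + 2 + 6 + 5 + 4.5 = 35.5 days.
Gamma(α, β) with Poisson data over total exposure Σt gives posterior Gamma(α+Σx, β+Σt) = Gamma(250, 99/2).
The posterior predictive for a window of length T is Negative Binomial with variance T·α'·(β'+T)/β'² = 3·250·(105/2)/(9801/4) = 17500/1089.

17500/1089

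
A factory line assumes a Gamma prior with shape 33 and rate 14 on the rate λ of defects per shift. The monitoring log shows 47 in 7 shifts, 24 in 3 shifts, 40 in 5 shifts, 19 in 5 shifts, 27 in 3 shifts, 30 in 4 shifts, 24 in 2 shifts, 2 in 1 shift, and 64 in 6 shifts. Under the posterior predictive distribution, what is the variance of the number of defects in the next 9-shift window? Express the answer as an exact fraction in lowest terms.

Total count: 47 + 24 + 40 + 19 + 27 + 30 + 24 + 2 + 64 = 277.
Total exposure: 7 + 3 + 5 + 5 + 3 + 4 + 2 + 1 + 6 = 36 shifts.
The Gamma prior is conjugate for the Poisson rate, so λ | data ~ Gamma(33+277, 14+36) = Gamma(310, 50).
The posterior predictive for a window of length T is Negative Binomial with variance T·α'·(β'+T)/β'² = 9·310·59/2500 = 16461/250.

16461/250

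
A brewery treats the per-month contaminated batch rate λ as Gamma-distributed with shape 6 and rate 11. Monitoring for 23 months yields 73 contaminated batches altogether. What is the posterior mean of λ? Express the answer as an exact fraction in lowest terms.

Total count 73 over total exposure 23 months.
The Gamma prior is conjugate for the Poisson rate, so λ | data ~ Gamma(6+73, 11+23) = Gamma(79, 34).
Posterior mean = α'/β' = 79/34.

79/34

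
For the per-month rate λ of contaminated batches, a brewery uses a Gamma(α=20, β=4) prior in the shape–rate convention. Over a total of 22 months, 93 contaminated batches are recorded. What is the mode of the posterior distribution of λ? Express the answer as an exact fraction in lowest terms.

56/13

Total count 93 over total exposure 22 months.
Conjugate update: add total count to the shape and total exposure to the rate, giving Gamma(113, 26).
Posterior mode = (α'−1)/β' = 112/26 = 56/13.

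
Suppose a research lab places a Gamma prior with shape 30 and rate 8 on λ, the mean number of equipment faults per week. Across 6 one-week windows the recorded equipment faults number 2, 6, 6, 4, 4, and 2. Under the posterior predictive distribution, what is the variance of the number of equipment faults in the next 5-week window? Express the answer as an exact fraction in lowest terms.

2565/98

Total count: 2 + 6 + 6 + 4 + 4 + 2 = 24.
Total exposure: 6 weeks.
Conjugate update: add total count to the shape and total exposure to the rate, giving Gamma(54, 14).
The posterior predictive for a window of length T is Negative Binomial with variance T·α'·(β'+T)/β'² = 5·54·19/196 = 2565/98.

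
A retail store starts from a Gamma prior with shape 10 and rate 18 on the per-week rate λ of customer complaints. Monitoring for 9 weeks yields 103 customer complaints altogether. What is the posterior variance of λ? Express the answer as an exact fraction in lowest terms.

Total count 103 over total exposure 9 weeks.
Gamma(α, β) with Poisson data over total exposure Σt gives posterior Gamma(α+Σx, β+Σt) = Gamma(113, 27).
Posterior variance = α'/β'² = 113/729.

113/729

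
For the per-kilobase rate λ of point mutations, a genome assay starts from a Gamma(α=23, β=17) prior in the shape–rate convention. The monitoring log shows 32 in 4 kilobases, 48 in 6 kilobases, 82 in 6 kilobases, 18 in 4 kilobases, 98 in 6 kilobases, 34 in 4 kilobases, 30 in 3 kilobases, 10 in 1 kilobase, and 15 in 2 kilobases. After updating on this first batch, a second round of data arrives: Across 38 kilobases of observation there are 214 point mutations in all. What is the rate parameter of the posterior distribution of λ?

91

Total count: 32 + 48 + 82 + 18 + 98 + 34 + 30 + 10 + 15 = 367.
Total exposure: 4 + 6 + 6 + 4 + 6 + 4 + 3 + 1 + 2 = 36 kilobases.
After the first batch: Gamma(23 + 367, 17 + 36) = Gamma(390, 53).
Total count 214 over total exposure 38 kilobases.
After the second batch: Gamma(390 + 214, 53 + 38) = Gamma(604, 91).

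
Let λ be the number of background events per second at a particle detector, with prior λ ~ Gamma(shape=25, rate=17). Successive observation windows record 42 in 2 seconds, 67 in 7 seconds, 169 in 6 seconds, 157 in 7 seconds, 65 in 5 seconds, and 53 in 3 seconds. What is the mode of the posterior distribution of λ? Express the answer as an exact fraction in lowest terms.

577/47

Total count: 42 + 67 + 169 + 157 + 65 + 53 = 553.
Total exposure: 2 + 7 + 6 + 7 + 5 + 3 = 30 seconds.
Gamma(α, β) with Poisson data over total exposure Σt gives posterior Gamma(α+Σx, β+Σt) = Gamma(578, 47).
Posterior mode = (α'−1)/β' = 577/47.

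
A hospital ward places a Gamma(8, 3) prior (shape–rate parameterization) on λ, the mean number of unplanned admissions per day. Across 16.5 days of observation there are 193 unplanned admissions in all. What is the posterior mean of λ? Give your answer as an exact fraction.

Total count 193 over total exposure 16.5 days.
Conjugate update: add total count to the shape and total exposure to the rate, giving Gamma(201, 39/2).
Posterior mean = α'/β' = 201/(39/2) = 134/13.

134/13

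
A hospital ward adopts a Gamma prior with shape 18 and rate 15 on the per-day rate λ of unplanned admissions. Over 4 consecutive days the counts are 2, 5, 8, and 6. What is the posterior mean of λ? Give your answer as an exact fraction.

39/19

Total count: 2 + 5 + 8 + 6 = 21.
Total exposure: 4 days.
Posterior: α' = 18 + 21 = 39, β' = 15 + 4 = 19.
Posterior mean = α'/β' = 39/19.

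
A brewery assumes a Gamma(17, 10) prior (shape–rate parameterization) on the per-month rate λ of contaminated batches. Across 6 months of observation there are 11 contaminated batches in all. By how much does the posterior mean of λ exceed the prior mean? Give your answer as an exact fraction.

Total count 11 over total exposure 6 months.
Gamma(α, β) with Poisson data over total exposure Σt gives posterior Gamma(α+Σx, β+Σt) = Gamma(28, 16).
Posterior mean = 28/16 = 7/4; prior mean = 17/10 = 17/10. Difference = 7/4 − 17/10 = 1/20.

1/20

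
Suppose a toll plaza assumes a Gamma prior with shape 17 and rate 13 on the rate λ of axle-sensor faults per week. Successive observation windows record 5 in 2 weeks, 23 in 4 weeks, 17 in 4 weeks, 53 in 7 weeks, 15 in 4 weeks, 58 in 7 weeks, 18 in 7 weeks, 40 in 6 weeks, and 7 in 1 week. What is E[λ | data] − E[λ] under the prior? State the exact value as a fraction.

Total count: 5 + 23 + 17 + 53 + 15 + 58 + 18 + 40 + 7 = 236.
Total exposure: 2 + 4 + 4 + 7 + 4 + 7 + 7 + 6 + 1 = 42 weeks.
By Gamma–Poisson conjugacy, the posterior is Gamma(α + Σx, β + Σt) = Gamma(17 + 236, 13 + 42) = Gamma(253, 55).
Posterior mean = 253/55 = 23/5; prior mean = 17/13 = 17/13. Difference = 23/5 − 17/13 = 214/65.

214/65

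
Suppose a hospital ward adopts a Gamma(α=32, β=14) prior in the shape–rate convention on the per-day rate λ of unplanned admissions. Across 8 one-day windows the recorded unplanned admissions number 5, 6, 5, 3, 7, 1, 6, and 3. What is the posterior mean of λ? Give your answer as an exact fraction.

Total count: 5 + 6 + 5 + 3 + 7 + 1 + 6 + 3 = 36.
Total exposure: 8 days.
The Gamma prior is conjugate for the Poisson rate, so λ | data ~ Gamma(32+36, 14+8) = Gamma(68, 22).
Posterior mean = α'/β' = 68/22 = 34/11.

34/11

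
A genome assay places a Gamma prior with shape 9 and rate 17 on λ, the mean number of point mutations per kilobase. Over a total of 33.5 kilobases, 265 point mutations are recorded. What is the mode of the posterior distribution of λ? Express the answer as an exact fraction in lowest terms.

546/101

Total count 265 over total exposure 33.5 kilobases.
Gamma(α, β) with Poisson data over total exposure Σt gives posterior Gamma(α+Σx, β+Σt) = Gamma(274, 101/2).
Posterior mode = (α'−1)/β' = 273/(101/2) = 546/101.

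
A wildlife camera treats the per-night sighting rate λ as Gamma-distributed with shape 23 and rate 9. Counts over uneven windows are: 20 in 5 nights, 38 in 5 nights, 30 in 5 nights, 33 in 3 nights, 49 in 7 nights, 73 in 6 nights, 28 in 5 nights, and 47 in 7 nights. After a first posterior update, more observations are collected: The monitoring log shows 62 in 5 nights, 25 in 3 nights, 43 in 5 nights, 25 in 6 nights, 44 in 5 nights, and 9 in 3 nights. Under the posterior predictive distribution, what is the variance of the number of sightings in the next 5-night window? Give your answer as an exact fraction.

Total count: 20 + 38 + 30 + 33 + 49 + 73 + 28 + 47 = 318.
Total exposure: 5 + 5 + 5 + 3 + 7 + 6 + 5 + 7 = 43 nights.
After the first batch: Gamma(23 + 318, 9 + 43) = Gamma(341, 52).
Total count: 62 + 25 + 43 + 25 + 44 + 9 = 208.
Total exposure: 5 + 3 + 5 + 6 + 5 + 3 = 27 nights.
After the second batch: Gamma(341 + 208, 52 + 27) = Gamma(549, 79).
The posterior predictive for a window of length T is Negative Binomial with variance T·α'·(β'+T)/β'² = 5·549·84/6241 = 230580/6241.

230580/6241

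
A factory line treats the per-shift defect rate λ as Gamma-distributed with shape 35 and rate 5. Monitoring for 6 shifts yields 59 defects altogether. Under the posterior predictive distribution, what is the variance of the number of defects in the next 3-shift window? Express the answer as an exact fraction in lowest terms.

3948/121

Total count 59 over total exposure 6 shifts.
Conjugate update: add total count to the shape and total exposure to the rate, giving Gamma(94, 11).
The posterior predictive for a window of length T is Negative Binomial with variance T·α'·(β'+T)/β'² = 3·94·14/121 = 3948/121.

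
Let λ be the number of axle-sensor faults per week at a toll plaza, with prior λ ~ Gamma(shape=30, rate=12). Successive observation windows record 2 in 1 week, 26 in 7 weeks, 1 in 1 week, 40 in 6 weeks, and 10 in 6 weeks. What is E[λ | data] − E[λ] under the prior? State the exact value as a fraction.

53/66

Total count: 2 + 26 + 1 + 40 + 10 = 79.
Total exposure: 1 + 7 + 1 + 6 + 6 = 21 weeks.
The Gamma prior is conjugate for the Poisson rate, so λ | data ~ Gamma(30+79, 12+21) = Gamma(109, 33).
Posterior mean = 109/33 = 109/33; prior mean = 30/12 = 5/2. Difference = 109/33 − 5/2 = 53/66.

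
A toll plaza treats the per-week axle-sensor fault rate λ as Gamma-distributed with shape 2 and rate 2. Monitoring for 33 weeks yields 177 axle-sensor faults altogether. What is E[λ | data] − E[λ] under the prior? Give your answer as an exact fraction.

Total count 177 over total exposure 33 weeks.
Gamma(α, β) with Poisson data over total exposure Σt gives posterior Gamma(α+Σx, β+Σt) = Gamma(179, 35).
Posterior mean = 179/35 = 179/35; prior mean = 2/2 = 1. Difference = 179/35 − 1 = 144/35.

144/35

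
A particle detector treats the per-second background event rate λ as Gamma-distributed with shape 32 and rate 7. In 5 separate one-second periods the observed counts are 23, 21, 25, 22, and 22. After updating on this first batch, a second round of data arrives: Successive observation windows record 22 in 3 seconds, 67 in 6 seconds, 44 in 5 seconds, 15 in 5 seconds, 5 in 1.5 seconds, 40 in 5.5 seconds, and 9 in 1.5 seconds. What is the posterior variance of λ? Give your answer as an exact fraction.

Total count: 23 + 21 + 25 + 22 + 22 = 113.
Total exposure: 5 seconds.
After the first batch: Gamma(32 + 113, 7 + 5) = Gamma(145, 12).
Total count: 22 + 67 + 44 + 15 + 5 + 40 + 9 = 202.
Total exposure: 3 + 6 + 5 + 5 + 1.5 + 5.5 + 1.5 = 27.5 seconds.
After the second batch: Gamma(145 + 202, 12 + 27.5) = Gamma(347, 79/2).
Posterior variance = α'/β'² = 347/(6241/4) = 1388/6241.

1388/6241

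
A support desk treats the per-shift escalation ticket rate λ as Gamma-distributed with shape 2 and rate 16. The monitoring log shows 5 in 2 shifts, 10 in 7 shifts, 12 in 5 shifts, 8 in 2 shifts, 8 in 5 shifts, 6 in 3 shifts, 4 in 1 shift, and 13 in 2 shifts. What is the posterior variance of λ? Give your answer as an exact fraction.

Total count: 5 + 10 + 12 + 8 + 8 + 6 + 4 + 13 = 66.
Total exposure: 2 + 7 + 5 + 2 + 5 + 3 + 1 + 2 = 27 shifts.
By Gamma–Poisson conjugacy, the posterior is Gamma(α + Σx, β + Σt) = Gamma(2 + 66, 16 + 27) = Gamma(68, 43).
Posterior variance = α'/β'² = 68/1849.

68/1849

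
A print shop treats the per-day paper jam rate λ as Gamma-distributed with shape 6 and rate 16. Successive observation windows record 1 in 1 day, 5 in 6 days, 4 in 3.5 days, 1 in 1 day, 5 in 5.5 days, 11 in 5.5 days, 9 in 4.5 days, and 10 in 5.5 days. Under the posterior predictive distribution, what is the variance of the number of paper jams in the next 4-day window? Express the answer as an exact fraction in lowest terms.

43680/9409

Total count: 1 + 5 + 4 + 1 + 5 + 11 + 9 + 10 = 46.
Total exposure: 1 + 6 + 3.5 + 1 + 5.5 + 5.5 + 4.5 + 5.5 = 32.5 days.
Gamma(α, β) with Poisson data over total exposure Σt gives posterior Gamma(α+Σx, β+Σt) = Gamma(52, 97/2).
The posterior predictive for a window of length T is Negative Binomial with variance T·α'·(β'+T)/β'² = 4·52·(105/2)/(9409/4) = 43680/9409.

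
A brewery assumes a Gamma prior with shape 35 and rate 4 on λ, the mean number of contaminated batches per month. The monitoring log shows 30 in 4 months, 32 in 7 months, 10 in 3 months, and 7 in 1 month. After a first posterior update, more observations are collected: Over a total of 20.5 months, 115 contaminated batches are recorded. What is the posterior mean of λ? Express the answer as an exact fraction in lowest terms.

Total count: 30 + 32 + 10 + 7 = 79.
Total exposure: 4 + 7 + 3 + 1 = 15 months.
After the first batch: Gamma(35 + 79, 4 + 15) = Gamma(114, 19).
Total count 115 over total exposure 20.5 months.
After the second batch: Gamma(114 + 115, 19 + 20.5) = Gamma(229, 79/2).
Posterior mean = α'/β' = 229/(79/2) = 458/79.

458/79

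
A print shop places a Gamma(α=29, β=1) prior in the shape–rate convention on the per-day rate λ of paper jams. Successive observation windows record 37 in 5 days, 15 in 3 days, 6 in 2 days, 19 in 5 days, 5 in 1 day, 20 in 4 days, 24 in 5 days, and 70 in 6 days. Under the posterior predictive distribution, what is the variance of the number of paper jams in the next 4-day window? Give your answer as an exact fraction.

Total count: 37 + 15 + 6 + 19 + 5 + 20 + 24 + 70 = 196.
Total exposure: 5 + 3 + 2 + 5 + 1 + 4 + 5 + 6 = 31 days.
Posterior: α' = 29 + 196 = 225, β' = 1 + 31 = 32.
The posterior predictive for a window of length T is Negative Binomial with variance T·α'·(β'+T)/β'² = 4·225·36/1024 = 2025/64.

2025/64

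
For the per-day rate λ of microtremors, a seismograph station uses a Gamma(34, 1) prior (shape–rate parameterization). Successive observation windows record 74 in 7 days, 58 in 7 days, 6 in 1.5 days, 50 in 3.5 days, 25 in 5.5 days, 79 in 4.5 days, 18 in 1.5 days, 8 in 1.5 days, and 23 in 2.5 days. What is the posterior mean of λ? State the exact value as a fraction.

Total count: 74 + 58 + 6 + 50 + 25 + 79 + 18 + 8 + 23 = 341.
Total exposure: 7 + 7 + 1.5 + 3.5 + 5.5 + 4.5 + 1.5 + 1.5 + 2.5 = 34.5 days.
By Gamma–Poisson conjugacy, the posterior is Gamma(α + Σx, β + Σt) = Gamma(34 + 341, 1 + 34.5) = Gamma(375, 71/2).
Posterior mean = α'/β' = 375/(71/2) = 750/71.

750/71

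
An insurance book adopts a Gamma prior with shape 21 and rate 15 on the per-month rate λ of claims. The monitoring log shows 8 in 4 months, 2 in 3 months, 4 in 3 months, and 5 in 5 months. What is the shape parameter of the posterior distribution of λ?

40

Total count: 8 + 2 + 4 + 5 = 19.
Total exposure: 4 + 3 + 3 + 5 = 15 months.
By Gamma–Poisson conjugacy, the posterior is Gamma(α + Σx, β + Σt) = Gamma(21 + 19, 15 + 15) = Gamma(40, 30).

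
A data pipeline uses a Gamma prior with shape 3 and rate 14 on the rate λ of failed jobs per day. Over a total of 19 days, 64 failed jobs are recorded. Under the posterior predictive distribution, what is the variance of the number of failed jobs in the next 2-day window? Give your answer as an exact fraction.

4690/1089

Total count 64 over total exposure 19 days.
Gamma(α, β) with Poisson data over total exposure Σt gives posterior Gamma(α+Σx, β+Σt) = Gamma(67, 33).
The posterior predictive for a window of length T is Negative Binomial with variance T·α'·(β'+T)/β'² = 2·67·35/1089 = 4690/1089.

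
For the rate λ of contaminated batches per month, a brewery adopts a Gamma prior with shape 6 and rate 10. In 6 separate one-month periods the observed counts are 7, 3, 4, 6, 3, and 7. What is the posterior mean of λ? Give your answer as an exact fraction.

9/4

Total count: 7 + 3 + 4 + 6 + 3 + 7 = 30.
Total exposure: 6 months.
Posterior: α' = 6 + 30 = 36, β' = 10 + 6 = 16.
Posterior mean = α'/β' = 36/16 = 9/4.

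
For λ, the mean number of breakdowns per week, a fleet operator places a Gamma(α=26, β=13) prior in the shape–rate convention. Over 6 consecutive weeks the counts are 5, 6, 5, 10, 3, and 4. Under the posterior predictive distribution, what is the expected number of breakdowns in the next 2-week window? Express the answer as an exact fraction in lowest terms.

Total count: 5 + 6 + 5 + 10 + 3 + 4 = 33.
Total exposure: 6 weeks.
The Gamma prior is conjugate for the Poisson rate, so λ | data ~ Gamma(26+33, 13+6) = Gamma(59, 19).
Predictive mean over a 2-week window = T·E[λ|data] = 2·59/19 = 118/19.

118/19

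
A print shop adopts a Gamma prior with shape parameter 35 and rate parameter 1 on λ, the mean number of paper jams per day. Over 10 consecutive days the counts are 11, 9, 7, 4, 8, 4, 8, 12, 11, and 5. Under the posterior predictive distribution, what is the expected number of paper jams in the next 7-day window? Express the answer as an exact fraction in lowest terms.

798/11

Total count: 11 + 9 + 7 + 4 + 8 + 4 + 8 + 12 + 11 + 5 = 79.
Total exposure: 10 days.
Gamma(α, β) with Poisson data over total exposure Σt gives posterior Gamma(α+Σx, β+Σt) = Gamma(114, 11).
Predictive mean over a 7-day window = T·E[λ|data] = 7·114/11 = 798/11.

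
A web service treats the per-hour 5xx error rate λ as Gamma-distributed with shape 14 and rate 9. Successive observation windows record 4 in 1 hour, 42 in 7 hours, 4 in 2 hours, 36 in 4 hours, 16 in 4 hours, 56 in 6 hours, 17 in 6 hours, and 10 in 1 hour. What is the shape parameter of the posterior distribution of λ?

Total count: 4 + 42 + 4 + 36 + 16 + 56 + 17 + 10 = 185.
Total exposure: 1 + 7 + 2 + 4 + 4 + 6 + 6 + 1 = 31 hours.
Posterior: α' = 14 + 185 = 199, β' = 9 + 31 = 40.

199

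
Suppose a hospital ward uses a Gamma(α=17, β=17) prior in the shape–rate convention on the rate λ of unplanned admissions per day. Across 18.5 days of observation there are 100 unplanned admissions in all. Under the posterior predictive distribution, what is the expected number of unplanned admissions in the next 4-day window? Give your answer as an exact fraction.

Total count 100 over total exposure 18.5 days.
Conjugate update: add total count to the shape and total exposure to the rate, giving Gamma(117, 71/2).
Predictive mean over a 4-day window = T·E[λ|data] = 4·117/(71/2) = 936/71.

936/71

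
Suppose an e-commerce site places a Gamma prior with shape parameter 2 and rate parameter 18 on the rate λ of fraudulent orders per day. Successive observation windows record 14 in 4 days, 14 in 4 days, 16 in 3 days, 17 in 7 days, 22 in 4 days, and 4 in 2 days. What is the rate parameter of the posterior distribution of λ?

Total count: 14 + 14 + 16 + 17 + 22 + 4 = 87.
Total exposure: 4 + 4 + 3 + 7 + 4 + 2 = 24 days.
Posterior: α' = 2 + 87 = 89, β' = 18 + 24 = 42.

42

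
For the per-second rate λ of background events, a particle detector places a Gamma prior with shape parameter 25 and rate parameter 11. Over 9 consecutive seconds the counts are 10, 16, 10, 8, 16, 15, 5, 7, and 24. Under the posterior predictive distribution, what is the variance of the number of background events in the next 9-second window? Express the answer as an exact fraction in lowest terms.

4437/50

Total count: 10 + 16 + 10 + 8 + 16 + 15 + 5 + 7 + 24 = 111.
Total exposure: 9 seconds.
Conjugate update: add total count to the shape and total exposure to the rate, giving Gamma(136, 20).
The posterior predictive for a window of length T is Negative Binomial with variance T·α'·(β'+T)/β'² = 9·136·29/400 = 4437/50.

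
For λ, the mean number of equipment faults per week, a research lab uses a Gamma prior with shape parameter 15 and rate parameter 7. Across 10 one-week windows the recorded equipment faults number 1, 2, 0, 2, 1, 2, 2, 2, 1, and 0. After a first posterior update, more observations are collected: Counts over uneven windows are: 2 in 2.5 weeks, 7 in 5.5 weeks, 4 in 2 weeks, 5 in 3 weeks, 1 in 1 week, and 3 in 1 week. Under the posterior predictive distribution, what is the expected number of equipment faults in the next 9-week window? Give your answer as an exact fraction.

225/16

Total count: 1 + 2 + 0 + 2 + 1 + 2 + 2 + 2 + 1 + 0 = 13.
Total exposure: 10 weeks.
After the first batch: Gamma(15 + 13, 7 + 10) = Gamma(28, 17).
Total count: 2 + 7 + 4 + 5 + 1 + 3 = 22.
Total exposure: 2.5 + 5.5 + 2 + 3 + 1 + 1 = 15 weeks.
After the second batch: Gamma(28 + 22, 17 + 15) = Gamma(50, 32).
Predictive mean over a 9-week window = T·E[λ|data] = 9·50/32 = 225/16.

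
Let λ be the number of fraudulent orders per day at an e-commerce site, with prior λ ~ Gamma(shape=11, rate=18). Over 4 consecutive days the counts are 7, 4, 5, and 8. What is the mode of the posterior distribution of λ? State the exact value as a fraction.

Total count: 7 + 4 + 5 + 8 = 24.
Total exposure: 4 days.
By Gamma–Poisson conjugacy, the posterior is Gamma(α + Σx, β + Σt) = Gamma(11 + 24, 18 + 4) = Gamma(35, 22).
Posterior mode = (α'−1)/β' = 34/22 = 17/11.

17/11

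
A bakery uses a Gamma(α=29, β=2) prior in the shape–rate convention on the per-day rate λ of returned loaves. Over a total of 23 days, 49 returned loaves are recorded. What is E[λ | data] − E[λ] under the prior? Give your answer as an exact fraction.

Total count 49 over total exposure 23 days.
By Gamma–Poisson conjugacy, the posterior is Gamma(α + Σx, β + Σt) = Gamma(29 + 49, 2 + 23) = Gamma(78, 25).
Posterior mean = 78/25 = 78/25; prior mean = 29/2 = 29/2. Difference = 78/25 − 29/2 = -569/50.

-569/50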